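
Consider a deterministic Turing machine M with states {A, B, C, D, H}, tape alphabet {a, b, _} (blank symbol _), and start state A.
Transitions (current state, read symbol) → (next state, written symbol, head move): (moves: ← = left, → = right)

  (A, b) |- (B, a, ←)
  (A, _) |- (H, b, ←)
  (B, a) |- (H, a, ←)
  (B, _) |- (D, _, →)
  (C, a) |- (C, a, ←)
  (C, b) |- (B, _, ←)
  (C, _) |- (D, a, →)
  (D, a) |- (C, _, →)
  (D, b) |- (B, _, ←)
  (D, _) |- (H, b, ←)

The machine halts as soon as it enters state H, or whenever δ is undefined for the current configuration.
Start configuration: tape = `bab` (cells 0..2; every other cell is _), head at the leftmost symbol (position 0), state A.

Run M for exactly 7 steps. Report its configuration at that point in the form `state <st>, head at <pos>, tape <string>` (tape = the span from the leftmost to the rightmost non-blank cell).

A | _[b]ab   read b → write a, move ←, go to B
B | [_]aab   read _ → write _, move →, go to D
D | _[a]ab   read a → write _, move →, go to C
C | __[a]b   read a → write a, move ←, go to C
C | _[_]ab   read _ → write a, move →, go to D
D | _a[a]b   read a → write _, move →, go to C
C | _a_[b]   read b → write _, move ←, go to B
B | _a[_]_
After 7 steps: state B, head at 1, tape a.

state B, head at 1, tape a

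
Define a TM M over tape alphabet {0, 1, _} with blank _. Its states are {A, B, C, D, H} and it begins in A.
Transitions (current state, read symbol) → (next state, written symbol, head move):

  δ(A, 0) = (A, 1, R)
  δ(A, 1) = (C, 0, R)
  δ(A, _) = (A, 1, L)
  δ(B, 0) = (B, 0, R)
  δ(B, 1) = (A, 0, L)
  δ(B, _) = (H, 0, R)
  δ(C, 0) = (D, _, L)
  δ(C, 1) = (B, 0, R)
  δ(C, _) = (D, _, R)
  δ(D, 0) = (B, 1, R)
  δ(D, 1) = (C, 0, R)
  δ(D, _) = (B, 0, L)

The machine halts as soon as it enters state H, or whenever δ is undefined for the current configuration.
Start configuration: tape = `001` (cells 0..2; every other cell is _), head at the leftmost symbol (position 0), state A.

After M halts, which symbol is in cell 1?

A | [0]01__   read 0 → write 1, move R, go to A
A | 1[0]1__   read 0 → write 1, move R, go to A
A | 11[1]__   read 1 → write 0, move R, go to C
C | 110[_]_   read _ → write _, move R, go to D
D | 110_[_]   read _ → write 0, move L, go to B
B | 110[_]0   read _ → write 0, move R, go to H
H | 1100[0]
Cell 1 holds 1 when M halts.

1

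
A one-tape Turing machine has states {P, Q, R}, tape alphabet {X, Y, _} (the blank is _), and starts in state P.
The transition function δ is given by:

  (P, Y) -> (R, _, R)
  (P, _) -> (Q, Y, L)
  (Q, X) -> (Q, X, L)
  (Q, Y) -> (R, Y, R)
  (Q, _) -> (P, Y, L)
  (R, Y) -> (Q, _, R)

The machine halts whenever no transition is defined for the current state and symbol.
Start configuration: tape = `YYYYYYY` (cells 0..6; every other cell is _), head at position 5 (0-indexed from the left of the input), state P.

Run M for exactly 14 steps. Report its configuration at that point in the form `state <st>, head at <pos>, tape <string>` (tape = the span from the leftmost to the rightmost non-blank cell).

P | YYYYY[Y]Y___   read Y → write _, move R, go to R
R | YYYYY_[Y]___   read Y → write _, move R, go to Q
Q | YYYYY__[_]__   read _ → write Y, move L, go to P
P | YYYYY_[_]Y__   read _ → write Y, move L, go to Q
Q | YYYYY[_]YY__   read _ → write Y, move L, go to P
P | YYYY[Y]YYY__   read Y → write _, move R, go to R
R | YYYY_[Y]YY__   read Y → write _, move R, go to Q
Q | YYYY__[Y]Y__   read Y → write Y, move R, go to R
R | YYYY__Y[Y]__   read Y → write _, move R, go to Q
Q | YYYY__Y_[_]_   read _ → write Y, move L, go to P
P | YYYY__Y[_]Y_   read _ → write Y, move L, go to Q
Q | YYYY__[Y]YY_   read Y → write Y, move R, go to R
R | YYYY__Y[Y]Y_   read Y → write _, move R, go to Q
Q | YYYY__Y_[Y]_   read Y → write Y, move R, go to R
R | YYYY__Y_Y[_]
After 14 steps: state R, head at 9, tape YYYY__Y_Y.

state R, head at 9, tape YYYY__Y_Y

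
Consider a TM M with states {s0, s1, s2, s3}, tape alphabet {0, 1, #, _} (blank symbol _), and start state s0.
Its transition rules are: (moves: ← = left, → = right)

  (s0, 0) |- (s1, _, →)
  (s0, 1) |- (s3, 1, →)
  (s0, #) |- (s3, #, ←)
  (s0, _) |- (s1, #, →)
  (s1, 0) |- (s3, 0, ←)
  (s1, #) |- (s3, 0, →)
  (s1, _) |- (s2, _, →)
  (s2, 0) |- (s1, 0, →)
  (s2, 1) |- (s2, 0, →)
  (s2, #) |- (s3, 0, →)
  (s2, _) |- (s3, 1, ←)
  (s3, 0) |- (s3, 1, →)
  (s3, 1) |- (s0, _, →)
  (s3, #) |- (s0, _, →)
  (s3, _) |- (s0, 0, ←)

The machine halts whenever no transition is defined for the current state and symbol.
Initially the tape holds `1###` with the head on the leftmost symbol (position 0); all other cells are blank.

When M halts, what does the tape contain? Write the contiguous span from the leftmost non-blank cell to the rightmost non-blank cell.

1111__1

s0 | [1]###___   read 1 → write 1, move →, go to s3
s3 | 1[#]##___   read # → write _, move →, go to s0
s0 | 1_[#]#___   read # → write #, move ←, go to s3
s3 | 1[_]##___   read _ → write 0, move ←, go to s0
s0 | [1]0##___   read 1 → write 1, move →, go to s3
s3 | 1[0]##___   read 0 → write 1, move →, go to s3
s3 | 11[#]#___   read # → write _, move →, go to s0
s0 | 11_[#]___   read # → write #, move ←, go to s3
s3 | 11[_]#___   read _ → write 0, move ←, go to s0
s0 | 1[1]0#___   read 1 → write 1, move →, go to s3
s3 | 11[0]#___   read 0 → write 1, move →, go to s3
s3 | 111[#]___   read # → write _, move →, go to s0
s0 | 111_[_]__   read _ → write #, move →, go to s1
s1 | 111_#[_]_   read _ → write _, move →, go to s2
s2 | 111_#_[_]   read _ → write 1, move ←, go to s3
s3 | 111_#[_]1   read _ → write 0, move ←, go to s0
s0 | 111_[#]01   read # → write #, move ←, go to s3
s3 | 111[_]#01   read _ → write 0, move ←, go to s0
s0 | 11[1]0#01   read 1 → write 1, move →, go to s3
s3 | 111[0]#01   read 0 → write 1, move →, go to s3
s3 | 1111[#]01   read # → write _, move →, go to s0
s0 | 1111_[0]1   read 0 → write _, move →, go to s1
s1 | 1111__[1]
The non-blank tape span at halt is 1111__1.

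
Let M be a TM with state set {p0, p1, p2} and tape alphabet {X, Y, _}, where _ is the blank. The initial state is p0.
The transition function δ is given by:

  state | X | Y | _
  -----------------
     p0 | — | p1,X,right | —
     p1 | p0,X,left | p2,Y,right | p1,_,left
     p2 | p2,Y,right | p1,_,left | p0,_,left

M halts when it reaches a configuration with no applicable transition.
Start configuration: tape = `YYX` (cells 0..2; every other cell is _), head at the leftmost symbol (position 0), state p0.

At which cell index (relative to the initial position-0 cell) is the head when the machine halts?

state=p0 head=0 tape=[Y]YX_   (p0,Y)→(p1,X,right)
state=p1 head=1 tape=X[Y]X_   (p1,Y)→(p2,Y,right)
state=p2 head=2 tape=XY[X]_   (p2,X)→(p2,Y,right)
state=p2 head=3 tape=XYY[_]   (p2,_)→(p0,_,left)
state=p0 head=2 tape=XY[Y]_   (p0,Y)→(p1,X,right)
state=p1 head=3 tape=XYX[_]   (p1,_)→(p1,_,left)
state=p1 head=2 tape=XY[X]_   (p1,X)→(p0,X,left)
state=p0 head=1 tape=X[Y]X_   (p0,Y)→(p1,X,right)
state=p1 head=2 tape=XX[X]_   (p1,X)→(p0,X,left)
state=p0 head=1 tape=X[X]X_
At halt the head is at cell 1.

1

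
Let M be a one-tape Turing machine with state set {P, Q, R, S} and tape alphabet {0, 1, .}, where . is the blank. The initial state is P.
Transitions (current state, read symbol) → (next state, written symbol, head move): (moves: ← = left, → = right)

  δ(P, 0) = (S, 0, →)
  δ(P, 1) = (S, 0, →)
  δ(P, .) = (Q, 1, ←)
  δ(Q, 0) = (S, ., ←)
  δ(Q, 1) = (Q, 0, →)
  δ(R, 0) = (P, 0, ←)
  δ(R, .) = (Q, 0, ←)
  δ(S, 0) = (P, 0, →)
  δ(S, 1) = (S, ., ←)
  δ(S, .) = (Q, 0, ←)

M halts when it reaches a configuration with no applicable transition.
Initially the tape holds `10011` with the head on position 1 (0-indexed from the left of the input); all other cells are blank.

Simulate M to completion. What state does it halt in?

Q

state=P head=1 tape=..1[0]011   (P,0)→(S,0,→)
state=S head=2 tape=..10[0]11   (S,0)→(P,0,→)
state=P head=3 tape=..100[1]1   (P,1)→(S,0,→)
state=S head=4 tape=..1000[1]   (S,1)→(S,.,←)
state=S head=3 tape=..100[0].   (S,0)→(P,0,→)
state=P head=4 tape=..1000[.]   (P,.)→(Q,1,←)
state=Q head=3 tape=..100[0]1   (Q,0)→(S,.,←)
state=S head=2 tape=..10[0].1   (S,0)→(P,0,→)
state=P head=3 tape=..100[.]1   (P,.)→(Q,1,←)
state=Q head=2 tape=..10[0]11   (Q,0)→(S,.,←)
state=S head=1 tape=..1[0].11   (S,0)→(P,0,→)
state=P head=2 tape=..10[.]11   (P,.)→(Q,1,←)
state=Q head=1 tape=..1[0]111   (Q,0)→(S,.,←)
state=S head=0 tape=..[1].111   (S,1)→(S,.,←)
state=S head=-1 tape=.[.]..111   (S,.)→(Q,0,←)
state=Q head=-2 tape=[.]0..111
No transition is defined for (Q, .); M halts in state Q.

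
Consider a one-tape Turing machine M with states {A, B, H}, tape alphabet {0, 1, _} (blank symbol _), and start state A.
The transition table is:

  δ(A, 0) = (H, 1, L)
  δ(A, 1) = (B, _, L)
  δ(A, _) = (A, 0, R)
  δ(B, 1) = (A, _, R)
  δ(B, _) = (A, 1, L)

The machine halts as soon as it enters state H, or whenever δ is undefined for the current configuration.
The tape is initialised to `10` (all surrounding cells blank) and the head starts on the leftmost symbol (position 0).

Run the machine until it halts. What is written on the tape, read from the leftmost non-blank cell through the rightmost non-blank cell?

0__0

state=A head=0 tape=__[1]0   (A,1)→(B,_,L)
state=B head=-1 tape=_[_]_0   (B,_)→(A,1,L)
state=A head=-2 tape=[_]1_0   (A,_)→(A,0,R)
state=A head=-1 tape=0[1]_0   (A,1)→(B,_,L)
state=B head=-2 tape=[0]__0
The non-blank tape span at halt is 0__0.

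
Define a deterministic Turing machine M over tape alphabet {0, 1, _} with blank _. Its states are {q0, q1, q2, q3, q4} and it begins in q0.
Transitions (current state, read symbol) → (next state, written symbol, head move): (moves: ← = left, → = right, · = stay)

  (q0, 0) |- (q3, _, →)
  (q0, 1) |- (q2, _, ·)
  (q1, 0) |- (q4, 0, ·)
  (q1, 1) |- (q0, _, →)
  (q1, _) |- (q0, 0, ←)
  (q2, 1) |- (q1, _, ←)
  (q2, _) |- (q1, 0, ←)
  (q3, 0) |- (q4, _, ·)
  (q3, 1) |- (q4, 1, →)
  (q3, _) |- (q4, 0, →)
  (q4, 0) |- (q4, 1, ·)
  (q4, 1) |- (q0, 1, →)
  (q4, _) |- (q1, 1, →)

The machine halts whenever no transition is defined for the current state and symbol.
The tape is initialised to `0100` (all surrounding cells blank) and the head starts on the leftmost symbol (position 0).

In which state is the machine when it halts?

q0

q0 | [0]100_____   read 0 → write _, move →, go to q3
q3 | _[1]00_____   read 1 → write 1, move →, go to q4
q4 | _1[0]0_____   read 0 → write 1, move ·, go to q4
q4 | _1[1]0_____   read 1 → write 1, move →, go to q0
q0 | _11[0]_____   read 0 → write _, move →, go to q3
q3 | _11_[_]____   read _ → write 0, move →, go to q4
q4 | _11_0[_]___   read _ → write 1, move →, go to q1
q1 | _11_01[_]__   read _ → write 0, move ←, go to q0
q0 | _11_0[1]0__   read 1 → write _, move ·, go to q2
q2 | _11_0[_]0__   read _ → write 0, move ←, go to q1
q1 | _11_[0]00__   read 0 → write 0, move ·, go to q4
q4 | _11_[0]00__   read 0 → write 1, move ·, go to q4
q4 | _11_[1]00__   read 1 → write 1, move →, go to q0
q0 | _11_1[0]0__   read 0 → write _, move →, go to q3
q3 | _11_1_[0]__   read 0 → write _, move ·, go to q4
q4 | _11_1_[_]__   read _ → write 1, move →, go to q1
q1 | _11_1_1[_]_   read _ → write 0, move ←, go to q0
q0 | _11_1_[1]0_   read 1 → write _, move ·, go to q2
q2 | _11_1_[_]0_   read _ → write 0, move ←, go to q1
q1 | _11_1[_]00_   read _ → write 0, move ←, go to q0
q0 | _11_[1]000_   read 1 → write _, move ·, go to q2
q2 | _11_[_]000_   read _ → write 0, move ←, go to q1
q1 | _11[_]0000_   read _ → write 0, move ←, go to q0
q0 | _1[1]00000_   read 1 → write _, move ·, go to q2
q2 | _1[_]00000_   read _ → write 0, move ←, go to q1
q1 | _[1]000000_   read 1 → write _, move →, go to q0
q0 | __[0]00000_   read 0 → write _, move →, go to q3
q3 | ___[0]0000_   read 0 → write _, move ·, go to q4
q4 | ___[_]0000_   read _ → write 1, move →, go to q1
q1 | ___1[0]000_   read 0 → write 0, move ·, go to q4
q4 | ___1[0]000_   read 0 → write 1, move ·, go to q4
q4 | ___1[1]000_   read 1 → write 1, move →, go to q0
q0 | ___11[0]00_   read 0 → write _, move →, go to q3
q3 | ___11_[0]0_   read 0 → write _, move ·, go to q4
q4 | ___11_[_]0_   read _ → write 1, move →, go to q1
q1 | ___11_1[0]_   read 0 → write 0, move ·, go to q4
q4 | ___11_1[0]_   read 0 → write 1, move ·, go to q4
q4 | ___11_1[1]_   read 1 → write 1, move →, go to q0
q0 | ___11_11[_]
No transition is defined for (q0, _); M halts in state q0.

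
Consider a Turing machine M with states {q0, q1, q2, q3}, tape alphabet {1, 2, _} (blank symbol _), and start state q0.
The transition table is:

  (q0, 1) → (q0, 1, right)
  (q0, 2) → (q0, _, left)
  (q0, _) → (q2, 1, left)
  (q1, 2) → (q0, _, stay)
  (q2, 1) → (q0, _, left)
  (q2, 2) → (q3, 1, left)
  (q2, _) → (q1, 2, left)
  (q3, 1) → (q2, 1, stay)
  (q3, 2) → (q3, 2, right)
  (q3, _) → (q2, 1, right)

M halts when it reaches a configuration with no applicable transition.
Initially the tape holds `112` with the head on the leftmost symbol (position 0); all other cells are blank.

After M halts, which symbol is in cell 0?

state=q0 head=0 tape=___[1]12   (q0,1)→(q0,1,right)
state=q0 head=1 tape=___1[1]2   (q0,1)→(q0,1,right)
state=q0 head=2 tape=___11[2]   (q0,2)→(q0,_,left)
state=q0 head=1 tape=___1[1]_   (q0,1)→(q0,1,right)
state=q0 head=2 tape=___11[_]   (q0,_)→(q2,1,left)
state=q2 head=1 tape=___1[1]1   (q2,1)→(q0,_,left)
state=q0 head=0 tape=___[1]_1   (q0,1)→(q0,1,right)
state=q0 head=1 tape=___1[_]1   (q0,_)→(q2,1,left)
state=q2 head=0 tape=___[1]11   (q2,1)→(q0,_,left)
state=q0 head=-1 tape=__[_]_11   (q0,_)→(q2,1,left)
state=q2 head=-2 tape=_[_]1_11   (q2,_)→(q1,2,left)
state=q1 head=-3 tape=[_]21_11
Cell 0 holds _ when M halts.

_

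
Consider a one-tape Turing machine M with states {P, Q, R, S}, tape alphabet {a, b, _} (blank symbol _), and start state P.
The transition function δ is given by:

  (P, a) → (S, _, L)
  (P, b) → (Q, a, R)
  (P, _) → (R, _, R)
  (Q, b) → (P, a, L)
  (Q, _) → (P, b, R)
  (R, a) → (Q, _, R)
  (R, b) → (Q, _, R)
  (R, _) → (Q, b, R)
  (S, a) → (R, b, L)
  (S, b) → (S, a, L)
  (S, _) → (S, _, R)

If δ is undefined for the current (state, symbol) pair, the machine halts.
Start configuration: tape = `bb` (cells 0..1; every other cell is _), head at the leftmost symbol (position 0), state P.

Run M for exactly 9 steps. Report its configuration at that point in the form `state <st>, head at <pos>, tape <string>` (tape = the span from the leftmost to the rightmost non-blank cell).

state=P head=0 tape=_[b]b   (P,b)→(Q,a,R)
state=Q head=1 tape=_a[b]   (Q,b)→(P,a,L)
state=P head=0 tape=_[a]a   (P,a)→(S,_,L)
state=S head=-1 tape=[_]_a   (S,_)→(S,_,R)
state=S head=0 tape=_[_]a   (S,_)→(S,_,R)
state=S head=1 tape=__[a]   (S,a)→(R,b,L)
state=R head=0 tape=_[_]b   (R,_)→(Q,b,R)
state=Q head=1 tape=_b[b]   (Q,b)→(P,a,L)
state=P head=0 tape=_[b]a   (P,b)→(Q,a,R)
state=Q head=1 tape=_a[a]
After 9 steps: state Q, head at 1, tape aa.

state Q, head at 1, tape aa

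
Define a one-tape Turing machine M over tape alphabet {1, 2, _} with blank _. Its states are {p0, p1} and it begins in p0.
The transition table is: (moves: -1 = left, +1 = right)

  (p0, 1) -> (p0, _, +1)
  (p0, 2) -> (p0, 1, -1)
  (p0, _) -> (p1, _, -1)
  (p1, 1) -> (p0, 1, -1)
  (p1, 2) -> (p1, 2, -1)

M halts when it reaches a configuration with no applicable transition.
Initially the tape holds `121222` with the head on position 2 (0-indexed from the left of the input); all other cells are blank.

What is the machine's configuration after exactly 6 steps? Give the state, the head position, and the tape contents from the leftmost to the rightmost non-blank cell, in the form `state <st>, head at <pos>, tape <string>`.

state=p0 head=2 tape=__12[1]222   (p0,1)→(p0,_,+1)
state=p0 head=3 tape=__12_[2]22   (p0,2)→(p0,1,-1)
state=p0 head=2 tape=__12[_]122   (p0,_)→(p1,_,-1)
state=p1 head=1 tape=__1[2]_122   (p1,2)→(p1,2,-1)
state=p1 head=0 tape=__[1]2_122   (p1,1)→(p0,1,-1)
state=p0 head=-1 tape=_[_]12_122   (p0,_)→(p1,_,-1)
state=p1 head=-2 tape=[_]_12_122
After 6 steps: state p1, head at -2, tape 12_122.

state p1, head at -2, tape 12_122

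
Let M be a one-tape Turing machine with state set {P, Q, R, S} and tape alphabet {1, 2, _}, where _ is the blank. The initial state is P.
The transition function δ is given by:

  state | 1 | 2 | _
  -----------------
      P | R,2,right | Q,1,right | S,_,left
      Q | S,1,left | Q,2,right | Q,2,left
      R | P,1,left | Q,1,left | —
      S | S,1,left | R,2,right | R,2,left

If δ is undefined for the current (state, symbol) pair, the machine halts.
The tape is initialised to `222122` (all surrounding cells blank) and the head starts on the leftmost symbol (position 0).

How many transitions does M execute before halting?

16

P | __[2]22122   read 2 → write 1, move right, go to Q
Q | __1[2]2122   read 2 → write 2, move right, go to Q
Q | __12[2]122   read 2 → write 2, move right, go to Q
Q | __122[1]22   read 1 → write 1, move left, go to S
S | __12[2]122   read 2 → write 2, move right, go to R
R | __122[1]22   read 1 → write 1, move left, go to P
P | __12[2]122   read 2 → write 1, move right, go to Q
Q | __121[1]22   read 1 → write 1, move left, go to S
S | __12[1]122   read 1 → write 1, move left, go to S
S | __1[2]1122   read 2 → write 2, move right, go to R
R | __12[1]122   read 1 → write 1, move left, go to P
P | __1[2]1122   read 2 → write 1, move right, go to Q
Q | __11[1]122   read 1 → write 1, move left, go to S
S | __1[1]1122   read 1 → write 1, move left, go to S
S | __[1]11122   read 1 → write 1, move left, go to S
S | _[_]111122   read _ → write 2, move left, go to R
R | [_]2111122
M halts after 16 transitions.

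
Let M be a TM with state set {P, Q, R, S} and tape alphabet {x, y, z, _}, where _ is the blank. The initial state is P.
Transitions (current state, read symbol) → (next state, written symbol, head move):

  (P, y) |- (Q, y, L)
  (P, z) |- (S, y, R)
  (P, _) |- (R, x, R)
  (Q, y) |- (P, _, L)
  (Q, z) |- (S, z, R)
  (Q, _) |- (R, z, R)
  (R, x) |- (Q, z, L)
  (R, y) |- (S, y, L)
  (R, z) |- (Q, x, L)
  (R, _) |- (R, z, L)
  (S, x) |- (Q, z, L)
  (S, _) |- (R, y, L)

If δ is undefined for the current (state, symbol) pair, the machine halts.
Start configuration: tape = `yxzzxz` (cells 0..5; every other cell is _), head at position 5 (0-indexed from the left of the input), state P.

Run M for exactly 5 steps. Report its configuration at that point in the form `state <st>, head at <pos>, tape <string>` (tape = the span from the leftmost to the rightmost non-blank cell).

state S, head at 4, tape yxzzzyy

state=P head=5 tape=yxzzx[z]_   (P,z)→(S,y,R)
state=S head=6 tape=yxzzxy[_]   (S,_)→(R,y,L)
state=R head=5 tape=yxzzx[y]y   (R,y)→(S,y,L)
state=S head=4 tape=yxzz[x]yy   (S,x)→(Q,z,L)
state=Q head=3 tape=yxz[z]zyy   (Q,z)→(S,z,R)
state=S head=4 tape=yxzz[z]yy
After 5 steps: state S, head at 4, tape yxzzzyy.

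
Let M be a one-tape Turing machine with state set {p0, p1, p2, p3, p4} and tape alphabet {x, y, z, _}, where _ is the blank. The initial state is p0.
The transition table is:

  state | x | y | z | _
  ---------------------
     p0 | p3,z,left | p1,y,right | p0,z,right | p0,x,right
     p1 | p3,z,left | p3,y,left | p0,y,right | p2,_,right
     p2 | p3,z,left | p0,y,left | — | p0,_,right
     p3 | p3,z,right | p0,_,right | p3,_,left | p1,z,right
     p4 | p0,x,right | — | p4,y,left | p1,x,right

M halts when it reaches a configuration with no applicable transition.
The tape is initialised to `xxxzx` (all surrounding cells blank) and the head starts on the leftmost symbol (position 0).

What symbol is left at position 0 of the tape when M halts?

z

state=p0 head=0 tape=_[x]xxzx   (p0,x)→(p3,z,left)
state=p3 head=-1 tape=[_]zxxzx   (p3,_)→(p1,z,right)
state=p1 head=0 tape=z[z]xxzx   (p1,z)→(p0,y,right)
state=p0 head=1 tape=zy[x]xzx   (p0,x)→(p3,z,left)
state=p3 head=0 tape=z[y]zxzx   (p3,y)→(p0,_,right)
state=p0 head=1 tape=z_[z]xzx   (p0,z)→(p0,z,right)
state=p0 head=2 tape=z_z[x]zx   (p0,x)→(p3,z,left)
state=p3 head=1 tape=z_[z]zzx   (p3,z)→(p3,_,left)
state=p3 head=0 tape=z[_]_zzx   (p3,_)→(p1,z,right)
state=p1 head=1 tape=zz[_]zzx   (p1,_)→(p2,_,right)
state=p2 head=2 tape=zz_[z]zx
Cell 0 holds z when M halts.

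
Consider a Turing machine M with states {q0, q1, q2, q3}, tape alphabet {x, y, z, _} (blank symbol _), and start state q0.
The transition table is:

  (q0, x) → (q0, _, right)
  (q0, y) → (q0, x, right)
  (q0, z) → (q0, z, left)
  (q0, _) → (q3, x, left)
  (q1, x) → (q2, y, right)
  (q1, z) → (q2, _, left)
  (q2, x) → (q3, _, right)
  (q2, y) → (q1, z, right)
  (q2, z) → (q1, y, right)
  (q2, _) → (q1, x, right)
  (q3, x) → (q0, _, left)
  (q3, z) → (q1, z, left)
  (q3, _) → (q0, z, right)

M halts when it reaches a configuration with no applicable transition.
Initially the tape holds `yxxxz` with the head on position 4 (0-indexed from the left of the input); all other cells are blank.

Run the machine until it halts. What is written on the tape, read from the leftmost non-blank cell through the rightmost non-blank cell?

z_zxz

state=q0 head=4 tape=yxxx[z]   (q0,z)→(q0,z,left)
state=q0 head=3 tape=yxx[x]z   (q0,x)→(q0,_,right)
state=q0 head=4 tape=yxx_[z]   (q0,z)→(q0,z,left)
state=q0 head=3 tape=yxx[_]z   (q0,_)→(q3,x,left)
state=q3 head=2 tape=yx[x]xz   (q3,x)→(q0,_,left)
state=q0 head=1 tape=y[x]_xz   (q0,x)→(q0,_,right)
state=q0 head=2 tape=y_[_]xz   (q0,_)→(q3,x,left)
state=q3 head=1 tape=y[_]xxz   (q3,_)→(q0,z,right)
state=q0 head=2 tape=yz[x]xz   (q0,x)→(q0,_,right)
state=q0 head=3 tape=yz_[x]z   (q0,x)→(q0,_,right)
state=q0 head=4 tape=yz__[z]   (q0,z)→(q0,z,left)
state=q0 head=3 tape=yz_[_]z   (q0,_)→(q3,x,left)
state=q3 head=2 tape=yz[_]xz   (q3,_)→(q0,z,right)
state=q0 head=3 tape=yzz[x]z   (q0,x)→(q0,_,right)
state=q0 head=4 tape=yzz_[z]   (q0,z)→(q0,z,left)
state=q0 head=3 tape=yzz[_]z   (q0,_)→(q3,x,left)
state=q3 head=2 tape=yz[z]xz   (q3,z)→(q1,z,left)
state=q1 head=1 tape=y[z]zxz   (q1,z)→(q2,_,left)
state=q2 head=0 tape=[y]_zxz   (q2,y)→(q1,z,right)
state=q1 head=1 tape=z[_]zxz
The non-blank tape span at halt is z_zxz.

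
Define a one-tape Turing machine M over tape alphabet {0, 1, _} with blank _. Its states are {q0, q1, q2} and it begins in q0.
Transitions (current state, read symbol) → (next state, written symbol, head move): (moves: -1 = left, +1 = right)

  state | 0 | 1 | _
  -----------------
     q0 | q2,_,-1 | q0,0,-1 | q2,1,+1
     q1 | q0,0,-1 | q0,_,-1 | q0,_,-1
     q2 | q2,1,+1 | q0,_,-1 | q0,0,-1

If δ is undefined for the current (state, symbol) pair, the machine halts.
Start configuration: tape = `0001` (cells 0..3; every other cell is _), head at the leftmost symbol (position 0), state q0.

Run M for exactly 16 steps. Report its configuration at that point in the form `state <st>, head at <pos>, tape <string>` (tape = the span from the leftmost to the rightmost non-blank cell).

state q0, head at 0, tape 111100

q0 | ___[0]001   read 0 → write _, move -1, go to q2
q2 | __[_]_001   read _ → write 0, move -1, go to q0
q0 | _[_]0_001   read _ → write 1, move +1, go to q2
q2 | _1[0]_001   read 0 → write 1, move +1, go to q2
q2 | _11[_]001   read _ → write 0, move -1, go to q0
q0 | _1[1]0001   read 1 → write 0, move -1, go to q0
q0 | _[1]00001   read 1 → write 0, move -1, go to q0
q0 | [_]000001   read _ → write 1, move +1, go to q2
q2 | 1[0]00001   read 0 → write 1, move +1, go to q2
q2 | 11[0]0001   read 0 → write 1, move +1, go to q2
q2 | 111[0]001   read 0 → write 1, move +1, go to q2
q2 | 1111[0]01   read 0 → write 1, move +1, go to q2
q2 | 11111[0]1   read 0 → write 1, move +1, go to q2
q2 | 111111[1]   read 1 → write _, move -1, go to q0
q0 | 11111[1]_   read 1 → write 0, move -1, go to q0
q0 | 1111[1]0_   read 1 → write 0, move -1, go to q0
q0 | 111[1]00_
After 16 steps: state q0, head at 0, tape 111100.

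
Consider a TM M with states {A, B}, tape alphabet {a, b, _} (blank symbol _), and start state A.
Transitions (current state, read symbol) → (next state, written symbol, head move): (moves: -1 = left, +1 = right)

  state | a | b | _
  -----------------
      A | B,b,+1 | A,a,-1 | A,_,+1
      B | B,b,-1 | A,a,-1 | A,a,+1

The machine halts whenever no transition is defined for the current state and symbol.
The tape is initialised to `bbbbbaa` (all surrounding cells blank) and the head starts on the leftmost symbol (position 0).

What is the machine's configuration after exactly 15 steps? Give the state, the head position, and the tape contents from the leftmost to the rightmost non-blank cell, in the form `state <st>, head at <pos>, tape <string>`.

A | _[b]bbbbaa   read b → write a, move -1, go to A
A | [_]abbbbaa   read _ → write _, move +1, go to A
A | _[a]bbbbaa   read a → write b, move +1, go to B
B | _b[b]bbbaa   read b → write a, move -1, go to A
A | _[b]abbbaa   read b → write a, move -1, go to A
A | [_]aabbbaa   read _ → write _, move +1, go to A
A | _[a]abbbaa   read a → write b, move +1, go to B
B | _b[a]bbbaa   read a → write b, move -1, go to B
B | _[b]bbbbaa   read b → write a, move -1, go to A
A | [_]abbbbaa   read _ → write _, move +1, go to A
A | _[a]bbbbaa   read a → write b, move +1, go to B
B | _b[b]bbbaa   read b → write a, move -1, go to A
A | _[b]abbbaa   read b → write a, move -1, go to A
A | [_]aabbbaa   read _ → write _, move +1, go to A
A | _[a]abbbaa   read a → write b, move +1, go to B
B | _b[a]bbbaa
After 15 steps: state B, head at 1, tape babbbaa.

state B, head at 1, tape babbbaa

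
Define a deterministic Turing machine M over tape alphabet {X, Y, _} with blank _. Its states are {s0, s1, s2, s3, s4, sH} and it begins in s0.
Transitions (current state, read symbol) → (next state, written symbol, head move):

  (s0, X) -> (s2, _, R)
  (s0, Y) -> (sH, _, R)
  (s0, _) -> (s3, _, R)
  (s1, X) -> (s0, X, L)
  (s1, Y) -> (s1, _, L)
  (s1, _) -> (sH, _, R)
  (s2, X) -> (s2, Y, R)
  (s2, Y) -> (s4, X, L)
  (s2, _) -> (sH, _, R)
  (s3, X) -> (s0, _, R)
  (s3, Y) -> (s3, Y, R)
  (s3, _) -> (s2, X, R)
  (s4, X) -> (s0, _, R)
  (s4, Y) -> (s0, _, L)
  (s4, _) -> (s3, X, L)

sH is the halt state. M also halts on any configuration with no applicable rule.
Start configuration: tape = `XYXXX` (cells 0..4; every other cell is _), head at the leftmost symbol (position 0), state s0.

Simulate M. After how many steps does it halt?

s0 | _[X]YXXX__   read X → write _, move R, go to s2
s2 | __[Y]XXX__   read Y → write X, move L, go to s4
s4 | _[_]XXXX__   read _ → write X, move L, go to s3
s3 | [_]XXXXX__   read _ → write X, move R, go to s2
s2 | X[X]XXXX__   read X → write Y, move R, go to s2
s2 | XY[X]XXX__   read X → write Y, move R, go to s2
s2 | XYY[X]XX__   read X → write Y, move R, go to s2
s2 | XYYY[X]X__   read X → write Y, move R, go to s2
s2 | XYYYY[X]__   read X → write Y, move R, go to s2
s2 | XYYYYY[_]_   read _ → write _, move R, go to sH
sH | XYYYYY_[_]
M halts after 10 transitions.

10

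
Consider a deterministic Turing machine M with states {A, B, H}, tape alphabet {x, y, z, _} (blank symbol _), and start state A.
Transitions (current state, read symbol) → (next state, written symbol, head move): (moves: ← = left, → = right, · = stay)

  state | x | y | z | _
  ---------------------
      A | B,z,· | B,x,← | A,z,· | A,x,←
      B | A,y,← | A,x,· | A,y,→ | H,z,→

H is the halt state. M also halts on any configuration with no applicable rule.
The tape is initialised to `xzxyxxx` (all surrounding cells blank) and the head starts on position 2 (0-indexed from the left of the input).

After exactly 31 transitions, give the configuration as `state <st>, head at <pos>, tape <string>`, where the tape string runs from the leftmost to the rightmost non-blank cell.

state B, head at 8, tape xzyyyyyyz

A | xz[x]yxxx__   read x → write z, move ·, go to B
B | xz[z]yxxx__   read z → write y, move →, go to A
A | xzy[y]xxx__   read y → write x, move ←, go to B
B | xz[y]xxxx__   read y → write x, move ·, go to A
A | xz[x]xxxx__   read x → write z, move ·, go to B
B | xz[z]xxxx__   read z → write y, move →, go to A
A | xzy[x]xxx__   read x → write z, move ·, go to B
B | xzy[z]xxx__   read z → write y, move →, go to A
A | xzyy[x]xx__   read x → write z, move ·, go to B
B | xzyy[z]xx__   read z → write y, move →, go to A
A | xzyyy[x]x__   read x → write z, move ·, go to B
B | xzyyy[z]x__   read z → write y, move →, go to A
A | xzyyyy[x]__   read x → write z, move ·, go to B
B | xzyyyy[z]__   read z → write y, move →, go to A
A | xzyyyyy[_]_   read _ → write x, move ←, go to A
A | xzyyyy[y]x_   read y → write x, move ←, go to B
B | xzyyy[y]xx_   read y → write x, move ·, go to A
A | xzyyy[x]xx_   read x → write z, move ·, go to B
B | xzyyy[z]xx_   read z → write y, move →, go to A
A | xzyyyy[x]x_   read x → write z, move ·, go to B
B | xzyyyy[z]x_   read z → write y, move →, go to A
A | xzyyyyy[x]_   read x → write z, move ·, go to B
B | xzyyyyy[z]_   read z → write y, move →, go to A
A | xzyyyyyy[_]   read _ → write x, move ←, go to A
A | xzyyyyy[y]x   read y → write x, move ←, go to B
B | xzyyyy[y]xx   read y → write x, move ·, go to A
A | xzyyyy[x]xx   read x → write z, move ·, go to B
B | xzyyyy[z]xx   read z → write y, move →, go to A
A | xzyyyyy[x]x   read x → write z, move ·, go to B
B | xzyyyyy[z]x   read z → write y, move →, go to A
A | xzyyyyyy[x]   read x → write z, move ·, go to B
B | xzyyyyyy[z]
After 31 steps: state B, head at 8, tape xzyyyyyyz.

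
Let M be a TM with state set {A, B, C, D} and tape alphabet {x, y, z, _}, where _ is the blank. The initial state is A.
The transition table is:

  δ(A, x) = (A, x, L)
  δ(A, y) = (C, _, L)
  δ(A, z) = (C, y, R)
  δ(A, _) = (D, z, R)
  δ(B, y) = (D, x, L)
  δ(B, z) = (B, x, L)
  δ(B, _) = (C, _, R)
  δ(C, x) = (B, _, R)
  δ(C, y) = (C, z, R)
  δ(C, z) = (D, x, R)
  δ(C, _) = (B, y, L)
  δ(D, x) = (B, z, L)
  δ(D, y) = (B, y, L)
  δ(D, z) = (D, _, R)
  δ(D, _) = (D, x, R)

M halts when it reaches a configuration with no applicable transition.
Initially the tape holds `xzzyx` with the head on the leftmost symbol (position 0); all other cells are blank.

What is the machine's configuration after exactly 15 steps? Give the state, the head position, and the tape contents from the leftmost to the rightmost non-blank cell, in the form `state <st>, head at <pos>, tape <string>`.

A | __[x]zzyx   read x → write x, move L, go to A
A | _[_]xzzyx   read _ → write z, move R, go to D
D | _z[x]zzyx   read x → write z, move L, go to B
B | _[z]zzzyx   read z → write x, move L, go to B
B | [_]xzzzyx   read _ → write _, move R, go to C
C | _[x]zzzyx   read x → write _, move R, go to B
B | __[z]zzyx   read z → write x, move L, go to B
B | _[_]xzzyx   read _ → write _, move R, go to C
C | __[x]zzyx   read x → write _, move R, go to B
B | ___[z]zyx   read z → write x, move L, go to B
B | __[_]xzyx   read _ → write _, move R, go to C
C | ___[x]zyx   read x → write _, move R, go to B
B | ____[z]yx   read z → write x, move L, go to B
B | ___[_]xyx   read _ → write _, move R, go to C
C | ____[x]yx   read x → write _, move R, go to B
B | _____[y]x
After 15 steps: state B, head at 3, tape yx.

state B, head at 3, tape yx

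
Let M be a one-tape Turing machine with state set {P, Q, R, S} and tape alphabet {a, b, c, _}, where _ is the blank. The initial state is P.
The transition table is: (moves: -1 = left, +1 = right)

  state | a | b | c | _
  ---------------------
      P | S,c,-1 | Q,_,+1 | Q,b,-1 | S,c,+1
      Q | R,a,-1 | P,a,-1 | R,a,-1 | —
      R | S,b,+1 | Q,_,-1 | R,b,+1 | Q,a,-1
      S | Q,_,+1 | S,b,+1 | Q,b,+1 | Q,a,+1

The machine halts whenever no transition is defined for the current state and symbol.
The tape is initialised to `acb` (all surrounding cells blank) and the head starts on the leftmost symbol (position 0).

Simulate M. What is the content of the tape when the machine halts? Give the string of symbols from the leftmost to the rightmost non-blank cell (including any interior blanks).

aaaaab

P | ____[a]cb   read a → write c, move -1, go to S
S | ___[_]ccb   read _ → write a, move +1, go to Q
Q | ___a[c]cb   read c → write a, move -1, go to R
R | ___[a]acb   read a → write b, move +1, go to S
S | ___b[a]cb   read a → write _, move +1, go to Q
Q | ___b_[c]b   read c → write a, move -1, go to R
R | ___b[_]ab   read _ → write a, move -1, go to Q
Q | ___[b]aab   read b → write a, move -1, go to P
P | __[_]aaab   read _ → write c, move +1, go to S
S | __c[a]aab   read a → write _, move +1, go to Q
Q | __c_[a]ab   read a → write a, move -1, go to R
R | __c[_]aab   read _ → write a, move -1, go to Q
Q | __[c]aaab   read c → write a, move -1, go to R
R | _[_]aaaab   read _ → write a, move -1, go to Q
Q | [_]aaaaab
The non-blank tape span at halt is aaaaab.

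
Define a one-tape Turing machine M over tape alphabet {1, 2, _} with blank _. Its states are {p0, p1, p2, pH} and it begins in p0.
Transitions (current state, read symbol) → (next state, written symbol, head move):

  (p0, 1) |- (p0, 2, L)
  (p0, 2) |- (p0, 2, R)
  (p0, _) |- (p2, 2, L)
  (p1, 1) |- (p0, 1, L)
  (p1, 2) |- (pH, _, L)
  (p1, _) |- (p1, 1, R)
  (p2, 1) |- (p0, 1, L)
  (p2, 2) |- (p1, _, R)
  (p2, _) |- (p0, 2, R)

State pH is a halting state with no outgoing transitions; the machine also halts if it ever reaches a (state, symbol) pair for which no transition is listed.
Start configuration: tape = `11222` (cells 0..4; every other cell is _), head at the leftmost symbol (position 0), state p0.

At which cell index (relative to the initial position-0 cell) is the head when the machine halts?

4

state=p0 head=0 tape=__[1]1222_   (p0,1)→(p0,2,L)
state=p0 head=-1 tape=_[_]21222_   (p0,_)→(p2,2,L)
state=p2 head=-2 tape=[_]221222_   (p2,_)→(p0,2,R)
state=p0 head=-1 tape=2[2]21222_   (p0,2)→(p0,2,R)
state=p0 head=0 tape=22[2]1222_   (p0,2)→(p0,2,R)
state=p0 head=1 tape=222[1]222_   (p0,1)→(p0,2,L)
state=p0 head=0 tape=22[2]2222_   (p0,2)→(p0,2,R)
state=p0 head=1 tape=222[2]222_   (p0,2)→(p0,2,R)
state=p0 head=2 tape=2222[2]22_   (p0,2)→(p0,2,R)
state=p0 head=3 tape=22222[2]2_   (p0,2)→(p0,2,R)
state=p0 head=4 tape=222222[2]_   (p0,2)→(p0,2,R)
state=p0 head=5 tape=2222222[_]   (p0,_)→(p2,2,L)
state=p2 head=4 tape=222222[2]2   (p2,2)→(p1,_,R)
state=p1 head=5 tape=222222_[2]   (p1,2)→(pH,_,L)
state=pH head=4 tape=222222[_]_
At halt the head is at cell 4.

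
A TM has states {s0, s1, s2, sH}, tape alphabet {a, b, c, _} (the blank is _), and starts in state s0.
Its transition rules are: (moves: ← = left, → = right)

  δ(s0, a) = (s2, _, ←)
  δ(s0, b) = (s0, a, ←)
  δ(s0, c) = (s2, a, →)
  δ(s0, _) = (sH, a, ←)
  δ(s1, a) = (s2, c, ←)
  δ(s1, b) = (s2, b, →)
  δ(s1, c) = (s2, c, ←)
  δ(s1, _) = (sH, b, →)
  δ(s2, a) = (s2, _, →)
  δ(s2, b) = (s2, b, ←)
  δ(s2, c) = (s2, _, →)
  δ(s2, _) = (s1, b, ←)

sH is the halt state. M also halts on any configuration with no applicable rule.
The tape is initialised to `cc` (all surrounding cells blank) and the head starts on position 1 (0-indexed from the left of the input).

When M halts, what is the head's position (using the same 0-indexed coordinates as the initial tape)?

s0 | c[c]_   read c → write a, move →, go to s2
s2 | ca[_]   read _ → write b, move ←, go to s1
s1 | c[a]b   read a → write c, move ←, go to s2
s2 | [c]cb   read c → write _, move →, go to s2
s2 | _[c]b   read c → write _, move →, go to s2
s2 | __[b]   read b → write b, move ←, go to s2
s2 | _[_]b   read _ → write b, move ←, go to s1
s1 | [_]bb   read _ → write b, move →, go to sH
sH | b[b]b
At halt the head is at cell 1.

1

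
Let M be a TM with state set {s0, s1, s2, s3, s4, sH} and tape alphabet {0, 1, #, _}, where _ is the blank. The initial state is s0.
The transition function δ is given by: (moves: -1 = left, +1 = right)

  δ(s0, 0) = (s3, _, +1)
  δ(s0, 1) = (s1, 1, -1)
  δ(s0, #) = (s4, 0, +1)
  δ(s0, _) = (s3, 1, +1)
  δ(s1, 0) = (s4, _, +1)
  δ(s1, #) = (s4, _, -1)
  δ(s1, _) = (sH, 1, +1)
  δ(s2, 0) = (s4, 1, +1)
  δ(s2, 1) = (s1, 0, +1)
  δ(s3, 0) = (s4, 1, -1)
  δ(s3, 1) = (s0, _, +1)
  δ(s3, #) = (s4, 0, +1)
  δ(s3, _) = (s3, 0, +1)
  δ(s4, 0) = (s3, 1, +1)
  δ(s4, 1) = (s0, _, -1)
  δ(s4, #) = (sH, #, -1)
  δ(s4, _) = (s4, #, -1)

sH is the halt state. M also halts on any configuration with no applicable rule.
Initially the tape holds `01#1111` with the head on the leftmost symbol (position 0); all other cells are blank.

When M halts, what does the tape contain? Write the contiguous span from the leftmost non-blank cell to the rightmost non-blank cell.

state=s0 head=0 tape=[0]1#1111   (s0,0)→(s3,_,+1)
state=s3 head=1 tape=_[1]#1111   (s3,1)→(s0,_,+1)
state=s0 head=2 tape=__[#]1111   (s0,#)→(s4,0,+1)
state=s4 head=3 tape=__0[1]111   (s4,1)→(s0,_,-1)
state=s0 head=2 tape=__[0]_111   (s0,0)→(s3,_,+1)
state=s3 head=3 tape=___[_]111   (s3,_)→(s3,0,+1)
state=s3 head=4 tape=___0[1]11   (s3,1)→(s0,_,+1)
state=s0 head=5 tape=___0_[1]1   (s0,1)→(s1,1,-1)
state=s1 head=4 tape=___0[_]11   (s1,_)→(sH,1,+1)
state=sH head=5 tape=___01[1]1
The non-blank tape span at halt is 0111.

0111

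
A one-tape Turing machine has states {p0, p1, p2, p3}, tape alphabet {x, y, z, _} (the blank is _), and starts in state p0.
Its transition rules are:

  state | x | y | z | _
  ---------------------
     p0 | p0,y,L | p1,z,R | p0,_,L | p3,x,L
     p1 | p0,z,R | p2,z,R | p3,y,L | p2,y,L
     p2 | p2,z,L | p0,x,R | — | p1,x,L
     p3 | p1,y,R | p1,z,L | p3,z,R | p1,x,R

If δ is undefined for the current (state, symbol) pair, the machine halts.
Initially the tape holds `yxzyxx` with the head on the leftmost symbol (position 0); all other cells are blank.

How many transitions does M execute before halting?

15

state=p0 head=0 tape=__[y]xzyxx   (p0,y)→(p1,z,R)
state=p1 head=1 tape=__z[x]zyxx   (p1,x)→(p0,z,R)
state=p0 head=2 tape=__zz[z]yxx   (p0,z)→(p0,_,L)
state=p0 head=1 tape=__z[z]_yxx   (p0,z)→(p0,_,L)
state=p0 head=0 tape=__[z]__yxx   (p0,z)→(p0,_,L)
state=p0 head=-1 tape=_[_]___yxx   (p0,_)→(p3,x,L)
state=p3 head=-2 tape=[_]x___yxx   (p3,_)→(p1,x,R)
state=p1 head=-1 tape=x[x]___yxx   (p1,x)→(p0,z,R)
state=p0 head=0 tape=xz[_]__yxx   (p0,_)→(p3,x,L)
state=p3 head=-1 tape=x[z]x__yxx   (p3,z)→(p3,z,R)
state=p3 head=0 tape=xz[x]__yxx   (p3,x)→(p1,y,R)
state=p1 head=1 tape=xzy[_]_yxx   (p1,_)→(p2,y,L)
state=p2 head=0 tape=xz[y]y_yxx   (p2,y)→(p0,x,R)
state=p0 head=1 tape=xzx[y]_yxx   (p0,y)→(p1,z,R)
state=p1 head=2 tape=xzxz[_]yxx   (p1,_)→(p2,y,L)
state=p2 head=1 tape=xzx[z]yyxx
M halts after 15 transitions.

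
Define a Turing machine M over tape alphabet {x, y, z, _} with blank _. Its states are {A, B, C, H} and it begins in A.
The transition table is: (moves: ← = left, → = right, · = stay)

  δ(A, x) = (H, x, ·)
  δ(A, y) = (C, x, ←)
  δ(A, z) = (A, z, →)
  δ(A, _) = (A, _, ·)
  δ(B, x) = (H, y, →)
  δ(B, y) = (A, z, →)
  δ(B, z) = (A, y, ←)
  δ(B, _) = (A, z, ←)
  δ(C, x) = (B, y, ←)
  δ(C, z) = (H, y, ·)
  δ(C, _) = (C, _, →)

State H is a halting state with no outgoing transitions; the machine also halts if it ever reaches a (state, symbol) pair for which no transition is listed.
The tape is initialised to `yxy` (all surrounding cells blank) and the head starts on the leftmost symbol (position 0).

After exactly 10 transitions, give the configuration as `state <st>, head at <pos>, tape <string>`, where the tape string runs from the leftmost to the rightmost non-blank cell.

state=A head=0 tape=__[y]xy   (A,y)→(C,x,←)
state=C head=-1 tape=_[_]xxy   (C,_)→(C,_,→)
state=C head=0 tape=__[x]xy   (C,x)→(B,y,←)
state=B head=-1 tape=_[_]yxy   (B,_)→(A,z,←)
state=A head=-2 tape=[_]zyxy   (A,_)→(A,_,·)
state=A head=-2 tape=[_]zyxy   (A,_)→(A,_,·)
state=A head=-2 tape=[_]zyxy   (A,_)→(A,_,·)
state=A head=-2 tape=[_]zyxy   (A,_)→(A,_,·)
state=A head=-2 tape=[_]zyxy   (A,_)→(A,_,·)
state=A head=-2 tape=[_]zyxy   (A,_)→(A,_,·)
state=A head=-2 tape=[_]zyxy
After 10 steps: state A, head at -2, tape zyxy.

state A, head at -2, tape zyxy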